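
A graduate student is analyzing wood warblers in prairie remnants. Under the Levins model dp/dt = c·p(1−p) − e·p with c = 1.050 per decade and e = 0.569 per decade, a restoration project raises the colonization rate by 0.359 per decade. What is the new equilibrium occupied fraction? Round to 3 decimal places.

0.596

Before: p* = 1 − 0.569/1.050 = 0.4581.
After the change, c = 1.409, e = 0.569, so p* = 1 − 0.569/1.409 = 0.5962.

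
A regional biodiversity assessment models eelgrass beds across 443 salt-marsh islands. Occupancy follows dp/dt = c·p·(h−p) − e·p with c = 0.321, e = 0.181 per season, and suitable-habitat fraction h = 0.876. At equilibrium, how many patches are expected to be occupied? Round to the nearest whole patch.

p* = h − e/c = 0.876 − 0.5639 = 0.3121.
Expected occupied patches = N × p* = 443 × 0.3121 = 138.28 ≈ 138.

138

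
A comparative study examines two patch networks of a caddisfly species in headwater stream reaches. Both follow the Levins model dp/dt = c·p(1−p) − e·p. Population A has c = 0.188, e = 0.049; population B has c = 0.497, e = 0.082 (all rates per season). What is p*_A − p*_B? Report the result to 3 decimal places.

-0.096

A: p*_A = 1 − 0.049/0.188 = 0.7394.
B: p*_B = 1 − 0.082/0.497 = 0.8350.
p*_A − p*_B = 0.7394 − 0.8350 = -0.0956.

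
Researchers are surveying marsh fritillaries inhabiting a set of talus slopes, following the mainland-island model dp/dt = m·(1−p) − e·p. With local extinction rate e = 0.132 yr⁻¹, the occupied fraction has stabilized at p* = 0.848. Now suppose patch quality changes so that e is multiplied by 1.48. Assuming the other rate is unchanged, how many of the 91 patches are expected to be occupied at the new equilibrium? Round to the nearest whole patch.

Balance m(1−p*) = e·p* gives m = e·p*/(1−p*) = 0.132×0.84800/0.15200 = 0.73642.
New p* = m/(m+e) = 0.73642/(0.73642+0.19536) = 0.79034.
Expected occupied = 91 × 0.79034 = 71.92 ≈ 72.

72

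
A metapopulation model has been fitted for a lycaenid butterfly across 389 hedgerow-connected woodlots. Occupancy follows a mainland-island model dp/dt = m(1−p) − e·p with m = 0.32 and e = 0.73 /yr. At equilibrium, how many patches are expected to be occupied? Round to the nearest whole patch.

119

p* = m/(m+e) = 0.32/1.0500 = 0.3048.
Expected occupied patches = N × p* = 389 × 0.3048 = 118.55 ≈ 119.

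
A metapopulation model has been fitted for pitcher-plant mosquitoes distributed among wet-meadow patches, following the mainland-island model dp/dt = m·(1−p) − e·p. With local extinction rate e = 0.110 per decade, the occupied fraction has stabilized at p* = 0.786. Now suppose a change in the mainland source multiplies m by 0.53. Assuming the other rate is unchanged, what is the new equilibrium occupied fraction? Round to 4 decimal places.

0.6606

Balance m(1−p*) = e·p* gives m = e·p*/(1−p*) = 0.110×0.78600/0.21400 = 0.40402.
New p* = m/(m+e) = 0.21413/(0.21413+0.11000) = 0.66063.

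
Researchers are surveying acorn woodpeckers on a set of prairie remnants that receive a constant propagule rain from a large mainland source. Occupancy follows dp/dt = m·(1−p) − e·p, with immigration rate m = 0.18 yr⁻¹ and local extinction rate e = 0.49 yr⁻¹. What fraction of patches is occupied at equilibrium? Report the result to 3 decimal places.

0.269

At equilibrium the propagule rain into empty patches balances local extinction: m(1−p*) = e·p*.
p* = m/(m+e) = 0.18/(0.18+0.49) = 0.18/0.6700 = 0.2687.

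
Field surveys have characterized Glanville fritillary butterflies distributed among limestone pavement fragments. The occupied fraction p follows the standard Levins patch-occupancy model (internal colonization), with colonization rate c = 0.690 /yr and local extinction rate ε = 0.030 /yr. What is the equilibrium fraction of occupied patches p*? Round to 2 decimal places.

Setting dp/dt = 0 and dividing through by p* gives c·(1−p*) = ε.
So p* = 1 − ε/c = 1 − 0.030/0.690 = 1 − 0.0435 = 0.9565.

0.96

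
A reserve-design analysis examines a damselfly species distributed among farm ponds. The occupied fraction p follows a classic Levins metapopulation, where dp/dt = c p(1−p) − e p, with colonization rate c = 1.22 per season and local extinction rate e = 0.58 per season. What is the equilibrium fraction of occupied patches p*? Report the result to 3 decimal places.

At equilibrium, colonization balances extinction: c·p*·(1−p*) = e·p*.
So p* = 1 − e/c = 1 − 0.58/1.22 = 1 − 0.4754 = 0.5246.

0.525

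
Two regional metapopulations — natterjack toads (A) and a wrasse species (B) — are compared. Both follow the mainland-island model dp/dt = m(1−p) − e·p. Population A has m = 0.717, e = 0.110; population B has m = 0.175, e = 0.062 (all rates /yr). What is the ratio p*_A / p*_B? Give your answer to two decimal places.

1.17

A: p*_A = m/(m+e) = 0.717/0.8270 = 0.8670.
B: p*_B = 0.175/0.2370 = 0.7384.
p*_A / p*_B = 0.8670/0.7384 = 1.1742.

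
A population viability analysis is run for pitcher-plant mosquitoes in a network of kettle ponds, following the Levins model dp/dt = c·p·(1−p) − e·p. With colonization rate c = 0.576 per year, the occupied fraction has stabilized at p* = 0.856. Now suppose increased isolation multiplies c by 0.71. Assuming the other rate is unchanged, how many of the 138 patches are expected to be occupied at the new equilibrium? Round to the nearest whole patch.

110

Balance c(1−p*) = e gives e = 0.576×(1 − 0.85600) = 0.08294.
New p* = 1 − e/c = 1 − 0.08294/0.40896 = 0.79719.
Expected occupied = 138 × 0.79719 = 110.01 ≈ 110.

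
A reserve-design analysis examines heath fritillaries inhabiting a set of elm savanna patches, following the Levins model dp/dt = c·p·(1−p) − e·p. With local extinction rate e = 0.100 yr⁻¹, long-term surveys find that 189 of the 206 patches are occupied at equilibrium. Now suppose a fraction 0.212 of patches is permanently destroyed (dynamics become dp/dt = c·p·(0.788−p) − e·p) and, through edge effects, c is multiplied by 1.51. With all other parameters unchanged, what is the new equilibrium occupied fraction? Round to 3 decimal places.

Observed p* = 189/206 = 0.91748.
Balance c(1−p*) = e gives c = e/(1 − 0.91748) = 0.100/0.08252 = 1.21183.
New p* = 0.788 − e/c = 0.788 − 0.10000/1.82986 = 0.73335.

0.733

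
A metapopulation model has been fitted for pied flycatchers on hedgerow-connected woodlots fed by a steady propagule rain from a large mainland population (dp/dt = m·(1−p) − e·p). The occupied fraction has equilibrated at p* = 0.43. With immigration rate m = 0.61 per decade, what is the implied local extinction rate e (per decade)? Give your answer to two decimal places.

At equilibrium m(1−p*) = e·p*, so e = m(1−p*)/p*.
e = 0.61 × 0.5700 / 0.43 = 0.8086.

0.81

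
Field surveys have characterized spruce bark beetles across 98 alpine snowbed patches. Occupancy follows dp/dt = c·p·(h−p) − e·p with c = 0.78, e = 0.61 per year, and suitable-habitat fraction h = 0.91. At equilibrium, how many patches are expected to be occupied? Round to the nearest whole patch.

13

p* = h − e/c = 0.91 − 0.7821 = 0.1279.
Expected occupied patches = N × p* = 98 × 0.1279 = 12.54 ≈ 13.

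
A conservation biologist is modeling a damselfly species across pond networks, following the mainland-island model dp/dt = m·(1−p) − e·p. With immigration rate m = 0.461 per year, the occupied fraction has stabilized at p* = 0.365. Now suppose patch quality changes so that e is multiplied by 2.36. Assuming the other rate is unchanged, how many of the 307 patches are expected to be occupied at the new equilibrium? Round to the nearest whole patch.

Balance m(1−p*) = e·p* gives e = m(1−p*)/p* = 0.461×0.63500/0.36500 = 0.80201.
New p* = m/(m+e) = 0.46100/(0.46100+1.89274) = 0.19586.
Expected occupied = 307 × 0.19586 = 60.13 ≈ 60.

60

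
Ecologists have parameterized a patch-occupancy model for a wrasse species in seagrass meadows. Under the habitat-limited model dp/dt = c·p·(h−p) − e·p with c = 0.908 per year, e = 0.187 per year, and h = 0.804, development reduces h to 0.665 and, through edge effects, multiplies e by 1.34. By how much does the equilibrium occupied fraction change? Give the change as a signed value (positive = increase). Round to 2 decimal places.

Before: p* = h − e/c = 0.804 − 0.187/0.908 = 0.804 − 0.2059 = 0.5981.
After: c = 0.908, e = 0.25058, h = 0.665; p* = 0.665 − 0.25058/0.908 = 0.3890.
Δp* = 0.3890 − 0.5981 = -0.2090.

-0.21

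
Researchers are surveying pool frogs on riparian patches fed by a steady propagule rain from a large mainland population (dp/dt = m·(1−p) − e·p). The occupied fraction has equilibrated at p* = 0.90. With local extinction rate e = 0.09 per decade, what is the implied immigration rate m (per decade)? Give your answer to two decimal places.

0.81

At equilibrium m(1−p*) = e·p*, so m = e·p*/(1−p*).
m = 0.09 × 0.90 / 0.1000 = 0.0810/0.1000 = 0.8100.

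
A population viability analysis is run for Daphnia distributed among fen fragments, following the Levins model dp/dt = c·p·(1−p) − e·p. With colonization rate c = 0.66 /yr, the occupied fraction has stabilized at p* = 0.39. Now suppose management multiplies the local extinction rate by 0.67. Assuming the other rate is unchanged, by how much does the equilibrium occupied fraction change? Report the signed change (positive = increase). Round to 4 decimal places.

Balance c(1−p*) = e gives e = 0.66×(1 − 0.39000) = 0.40260.
New p* = 1 − e/c = 1 − 0.26974/0.66000 = 0.59130.
Δp* = 0.59130 − 0.39000 = +0.20130.

0.2013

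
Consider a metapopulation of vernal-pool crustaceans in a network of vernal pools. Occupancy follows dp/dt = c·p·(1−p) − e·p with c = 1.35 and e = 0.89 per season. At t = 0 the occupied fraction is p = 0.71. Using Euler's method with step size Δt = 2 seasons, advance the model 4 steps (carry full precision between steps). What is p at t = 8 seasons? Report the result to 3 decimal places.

0.015

Update rule: p ← p + [c·p·(1−p) − e·p]·Δt with Δt = 2.
t = 2: p = 0.71000 + (-0.70787) = 0.00213
t = 4: p = 0.00213 + (+0.00195) = 0.00408
t = 6: p = 0.00408 + (+0.00371) = 0.00778
t = 8: p = 0.00778 + (+0.00700) = 0.01478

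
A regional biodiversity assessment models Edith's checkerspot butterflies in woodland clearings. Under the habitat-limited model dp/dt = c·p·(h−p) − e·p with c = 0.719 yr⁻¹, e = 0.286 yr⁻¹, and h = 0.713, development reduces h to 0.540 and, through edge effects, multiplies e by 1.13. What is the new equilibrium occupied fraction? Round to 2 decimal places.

Before: p* = h − e/c = 0.713 − 0.286/0.719 = 0.713 − 0.3978 = 0.3152.
After: c = 0.719, e = 0.32318, h = 0.540; p* = 0.540 − 0.32318/0.719 = 0.0905.

0.09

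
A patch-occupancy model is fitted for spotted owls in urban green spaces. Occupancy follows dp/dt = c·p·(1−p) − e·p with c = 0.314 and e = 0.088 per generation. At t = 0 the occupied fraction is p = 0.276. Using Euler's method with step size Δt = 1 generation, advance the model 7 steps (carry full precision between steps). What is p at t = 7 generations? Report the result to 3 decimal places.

0.544

Update rule: p ← p + [c·p·(1−p) − e·p]·Δt with Δt = 1.
p: 0.27600 → 0.31446  (Δp = +0.03846)
p: 0.31446 → 0.35447  (Δp = +0.04002)
p: 0.35447 → 0.39513  (Δp = +0.04066)
p: 0.39513 → 0.43541  (Δp = +0.04028)
p: 0.43541 → 0.47428  (Δp = +0.03887)
p: 0.47428 → 0.51084  (Δp = +0.03656)
p: 0.51084 → 0.54435  (Δp = +0.03351)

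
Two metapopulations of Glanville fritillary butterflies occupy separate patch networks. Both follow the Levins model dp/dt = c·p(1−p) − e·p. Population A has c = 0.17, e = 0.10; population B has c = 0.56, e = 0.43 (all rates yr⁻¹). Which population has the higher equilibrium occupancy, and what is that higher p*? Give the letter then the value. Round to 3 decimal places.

A: p*_A = 1 − 0.10/0.17 = 0.4118.
B: p*_B = 1 − 0.43/0.56 = 0.2321.
A is higher at 0.4118.

A, 0.412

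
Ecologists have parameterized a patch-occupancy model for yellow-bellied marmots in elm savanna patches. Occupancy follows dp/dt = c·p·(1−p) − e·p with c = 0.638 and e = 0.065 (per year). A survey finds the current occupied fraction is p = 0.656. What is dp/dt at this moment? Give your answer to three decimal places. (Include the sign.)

0.101

Colonization term: c·p·(1−p) = 0.638×0.656×0.3440 = 0.14397.
Extinction term: e·p = 0.04264.
dp/dt = 0.14397 − 0.04264 = 0.10133.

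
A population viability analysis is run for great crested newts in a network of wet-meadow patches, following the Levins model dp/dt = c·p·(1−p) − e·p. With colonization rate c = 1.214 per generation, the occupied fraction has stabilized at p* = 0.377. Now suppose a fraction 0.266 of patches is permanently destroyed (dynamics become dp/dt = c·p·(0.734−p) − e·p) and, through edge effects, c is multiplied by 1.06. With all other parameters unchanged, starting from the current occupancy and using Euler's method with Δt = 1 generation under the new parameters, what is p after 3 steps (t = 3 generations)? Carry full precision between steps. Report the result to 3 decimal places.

Balance c(1−p*) = e gives e = 1.214×(1 − 0.37700) = 0.75632.
Starting from p₀ = 0.37700; update p ← p + (dp/dt)·Δt with the new parameters.
  1  |  dp/dt·Δt = -0.111939  |  p_1 = 0.265061
  2  |  dp/dt·Δt = -0.040521  |  p_2 = 0.224541
  3  |  dp/dt·Δt = -0.022618  |  p_3 = 0.201923

0.202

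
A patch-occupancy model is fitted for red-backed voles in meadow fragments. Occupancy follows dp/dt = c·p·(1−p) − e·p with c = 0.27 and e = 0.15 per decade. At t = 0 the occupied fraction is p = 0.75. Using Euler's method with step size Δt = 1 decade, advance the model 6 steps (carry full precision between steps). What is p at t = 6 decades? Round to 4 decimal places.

Update rule: p ← p + [c·p·(1−p) − e·p]·Δt with Δt = 1.
  1  |  dp/dt·Δt = -0.061875  |  p_1 = 0.688125
  2  |  dp/dt·Δt = -0.045274  |  p_2 = 0.642851
  3  |  dp/dt·Δt = -0.034437  |  p_3 = 0.608413
  4  |  dp/dt·Δt = -0.026935  |  p_4 = 0.581478
  5  |  dp/dt·Δt = -0.021514  |  p_5 = 0.559964
  6  |  dp/dt·Δt = -0.017465  |  p_6 = 0.542498

0.5425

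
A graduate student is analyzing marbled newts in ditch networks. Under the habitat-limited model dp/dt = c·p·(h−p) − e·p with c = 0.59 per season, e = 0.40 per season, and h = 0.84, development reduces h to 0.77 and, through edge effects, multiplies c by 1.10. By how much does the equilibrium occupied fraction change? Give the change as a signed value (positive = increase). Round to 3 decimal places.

-0.008

Before: p* = h − e/c = 0.84 − 0.40/0.59 = 0.84 − 0.6780 = 0.1620.
After: c = 0.649, e = 0.4, h = 0.77; p* = 0.77 − 0.4/0.649 = 0.1537.
Δp* = 0.1537 − 0.1620 = -0.0084.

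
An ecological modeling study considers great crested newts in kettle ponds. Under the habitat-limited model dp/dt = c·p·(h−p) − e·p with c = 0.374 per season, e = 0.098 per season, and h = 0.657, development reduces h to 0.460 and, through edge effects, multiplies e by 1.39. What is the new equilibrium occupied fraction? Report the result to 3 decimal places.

0.096

Before: p* = h − e/c = 0.657 − 0.098/0.374 = 0.657 − 0.2620 = 0.3950.
After: c = 0.374, e = 0.13622, h = 0.460; p* = 0.460 − 0.13622/0.374 = 0.0958.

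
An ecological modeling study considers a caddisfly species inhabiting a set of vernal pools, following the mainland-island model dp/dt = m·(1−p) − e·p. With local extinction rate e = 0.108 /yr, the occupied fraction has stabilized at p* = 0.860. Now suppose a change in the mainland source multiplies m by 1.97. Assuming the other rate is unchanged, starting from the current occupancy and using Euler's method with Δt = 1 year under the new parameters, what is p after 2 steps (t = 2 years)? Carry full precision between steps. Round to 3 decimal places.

0.913

Balance m(1−p*) = e·p* gives m = e·p*/(1−p*) = 0.108×0.86000/0.14000 = 0.66343.
Starting from p₀ = 0.86000; update p ← p + (dp/dt)·Δt with the new parameters.
step 1: Δp = +0.09009, p = 0.95009
step 2: Δp = -0.03738, p = 0.91271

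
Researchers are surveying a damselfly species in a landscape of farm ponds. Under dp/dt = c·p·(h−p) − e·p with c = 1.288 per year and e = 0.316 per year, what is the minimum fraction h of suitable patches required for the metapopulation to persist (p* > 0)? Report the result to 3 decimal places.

p* = h − e/c is positive only when h > e/c.
h_min = e/c = 0.316/1.288 = 0.2453.

0.245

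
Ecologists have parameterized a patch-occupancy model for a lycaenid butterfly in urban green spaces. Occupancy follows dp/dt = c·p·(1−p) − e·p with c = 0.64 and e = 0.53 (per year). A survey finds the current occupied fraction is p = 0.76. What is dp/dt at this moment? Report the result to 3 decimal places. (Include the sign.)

Colonization term: c·p·(1−p) = 0.64×0.76×0.2400 = 0.11674.
Extinction term: e·p = 0.40280.
dp/dt = 0.11674 − 0.40280 = -0.28606.

-0.286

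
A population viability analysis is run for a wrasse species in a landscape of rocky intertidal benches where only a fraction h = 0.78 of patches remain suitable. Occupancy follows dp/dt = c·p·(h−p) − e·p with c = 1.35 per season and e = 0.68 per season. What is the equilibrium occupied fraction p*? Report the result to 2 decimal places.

Setting dp/dt = 0 and dividing by p* gives c·(h−p*) = e.
So p* = h − e/c = 0.78 − 0.68/1.35 = 0.78 − 0.5037 = 0.2763.

0.28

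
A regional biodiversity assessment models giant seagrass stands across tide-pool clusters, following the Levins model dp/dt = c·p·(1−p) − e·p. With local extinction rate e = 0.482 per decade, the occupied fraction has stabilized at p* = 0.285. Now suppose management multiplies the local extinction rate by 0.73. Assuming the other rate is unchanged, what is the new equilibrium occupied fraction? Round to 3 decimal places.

0.478

Balance c(1−p*) = e gives c = e/(1 − 0.28500) = 0.482/0.71500 = 0.67413.
New p* = 1 − e/c = 1 − 0.35186/0.67413 = 0.47805.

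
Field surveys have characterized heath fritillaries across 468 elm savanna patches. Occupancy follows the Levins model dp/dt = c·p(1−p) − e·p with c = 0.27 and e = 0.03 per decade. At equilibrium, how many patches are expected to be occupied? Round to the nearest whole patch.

p* = 1 − e/c = 1 − 0.03/0.27 = 0.8889.
Expected occupied patches = N × p* = 468 × 0.8889 = 416.00 ≈ 416.

416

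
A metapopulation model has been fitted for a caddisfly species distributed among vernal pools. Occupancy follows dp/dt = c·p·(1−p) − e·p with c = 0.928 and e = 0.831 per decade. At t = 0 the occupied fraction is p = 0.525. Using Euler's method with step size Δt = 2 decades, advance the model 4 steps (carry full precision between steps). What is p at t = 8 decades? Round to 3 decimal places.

Update rule: p ← p + [c·p·(1−p) − e·p]·Δt with Δt = 2.
  1  |  dp/dt·Δt = -0.409710  |  p_1 = 0.115290
  2  |  dp/dt·Δt = -0.002303  |  p_2 = 0.112987
  3  |  dp/dt·Δt = -0.001774  |  p_3 = 0.111212
  4  |  dp/dt·Δt = -0.001380  |  p_4 = 0.109832

0.110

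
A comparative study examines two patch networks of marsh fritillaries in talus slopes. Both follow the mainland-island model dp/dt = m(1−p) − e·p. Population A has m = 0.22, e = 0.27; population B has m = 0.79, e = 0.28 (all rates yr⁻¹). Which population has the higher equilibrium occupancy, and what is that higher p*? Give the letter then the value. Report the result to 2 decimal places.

A: p*_A = m/(m+e) = 0.22/0.4900 = 0.4490.
B: p*_B = 0.79/1.0700 = 0.7383.
B is higher at 0.7383.

B, 0.74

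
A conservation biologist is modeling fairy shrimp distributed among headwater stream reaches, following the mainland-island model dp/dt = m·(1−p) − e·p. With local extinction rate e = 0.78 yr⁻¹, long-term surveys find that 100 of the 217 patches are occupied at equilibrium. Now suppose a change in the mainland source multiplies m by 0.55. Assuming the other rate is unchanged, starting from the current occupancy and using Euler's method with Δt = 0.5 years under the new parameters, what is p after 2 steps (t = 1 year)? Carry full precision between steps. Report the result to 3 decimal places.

0.345

Observed p* = 100/217 = 0.46083.
Balance m(1−p*) = e·p* gives m = e·p*/(1−p*) = 0.78×0.46083/0.53917 = 0.66667.
Starting from p₀ = 0.46083; update p ← p + (dp/dt)·Δt with the new parameters.
p: 0.46083 → 0.37995  (Δp = -0.08088)
p: 0.37995 → 0.34545  (Δp = -0.03451)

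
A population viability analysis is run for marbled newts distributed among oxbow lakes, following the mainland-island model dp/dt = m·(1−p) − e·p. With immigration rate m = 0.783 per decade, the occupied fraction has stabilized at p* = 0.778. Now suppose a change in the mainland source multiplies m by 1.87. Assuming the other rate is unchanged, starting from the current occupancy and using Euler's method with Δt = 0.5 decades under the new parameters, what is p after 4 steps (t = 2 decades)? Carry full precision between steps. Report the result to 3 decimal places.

0.868

Balance m(1−p*) = e·p* gives e = m(1−p*)/p* = 0.783×0.22200/0.77800 = 0.22343.
Starting from p₀ = 0.77800; update p ← p + (dp/dt)·Δt with the new parameters.
t = 0.5: p = 0.77800 + (+0.07561) = 0.85361
t = 1: p = 0.85361 + (+0.01181) = 0.86542
t = 1.5: p = 0.86542 + (+0.00184) = 0.86727
t = 2: p = 0.86727 + (+0.00029) = 0.86756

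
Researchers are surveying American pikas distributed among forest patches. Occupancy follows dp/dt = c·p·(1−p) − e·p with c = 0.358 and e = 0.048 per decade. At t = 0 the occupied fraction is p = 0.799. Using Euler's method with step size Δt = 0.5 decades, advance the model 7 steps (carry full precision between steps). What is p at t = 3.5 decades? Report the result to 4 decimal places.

0.8440

Update rule: p ← p + [c·p·(1−p) − e·p]·Δt with Δt = 0.5.
p: 0.79900 → 0.80857  (Δp = +0.00957)
p: 0.80857 → 0.81687  (Δp = +0.00830)
p: 0.81687 → 0.82404  (Δp = +0.00717)
p: 0.82404 → 0.83022  (Δp = +0.00618)
p: 0.83022 → 0.83553  (Δp = +0.00531)
p: 0.83553 → 0.84007  (Δp = +0.00455)
p: 0.84007 → 0.84396  (Δp = +0.00389)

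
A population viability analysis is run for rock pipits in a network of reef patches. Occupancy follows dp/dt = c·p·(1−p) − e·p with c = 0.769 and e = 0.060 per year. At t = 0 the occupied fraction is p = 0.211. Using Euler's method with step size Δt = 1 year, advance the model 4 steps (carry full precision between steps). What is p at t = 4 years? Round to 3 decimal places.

Update rule: p ← p + [c·p·(1−p) − e·p]·Δt with Δt = 1.
step 1: Δp = +0.11536, p = 0.32636
step 2: Δp = +0.14948, p = 0.47585
step 3: Δp = +0.16325, p = 0.63910
step 4: Δp = +0.13903, p = 0.77812

0.778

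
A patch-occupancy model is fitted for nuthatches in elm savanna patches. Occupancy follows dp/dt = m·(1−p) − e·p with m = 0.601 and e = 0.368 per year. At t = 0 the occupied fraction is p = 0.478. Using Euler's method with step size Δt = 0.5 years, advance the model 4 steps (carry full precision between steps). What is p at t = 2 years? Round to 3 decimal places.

Update rule: p ← p + [m·(1−p) − e·p]·Δt with Δt = 0.5.
  1  |  dp/dt·Δt = +0.068909  |  p_1 = 0.546909
  2  |  dp/dt·Δt = +0.035523  |  p_2 = 0.582432
  3  |  dp/dt·Δt = +0.018312  |  p_3 = 0.600743
  4  |  dp/dt·Δt = +0.009440  |  p_4 = 0.610183

0.610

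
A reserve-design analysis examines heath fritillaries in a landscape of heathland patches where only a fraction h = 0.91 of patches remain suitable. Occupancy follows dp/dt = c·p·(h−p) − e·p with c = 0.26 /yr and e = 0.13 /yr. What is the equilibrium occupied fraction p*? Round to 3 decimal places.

0.410

Setting dp/dt = 0 and dividing by p* gives c·(h−p*) = e.
So p* = h − e/c = 0.91 − 0.13/0.26 = 0.91 − 0.5000 = 0.4100.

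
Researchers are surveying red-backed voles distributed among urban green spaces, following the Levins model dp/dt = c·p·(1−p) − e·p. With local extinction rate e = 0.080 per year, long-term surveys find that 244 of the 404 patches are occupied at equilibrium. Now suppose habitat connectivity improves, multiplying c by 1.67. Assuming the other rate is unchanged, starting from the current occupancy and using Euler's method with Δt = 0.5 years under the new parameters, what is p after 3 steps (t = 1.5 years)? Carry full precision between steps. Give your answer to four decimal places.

0.6488

Observed p* = 244/404 = 0.60396.
Balance c(1−p*) = e gives c = e/(1 − 0.60396) = 0.080/0.39604 = 0.20200.
Starting from p₀ = 0.60396; update p ← p + (dp/dt)·Δt with the new parameters.
  1  |  dp/dt·Δt = +0.016186  |  p_1 = 0.620147
  2  |  dp/dt·Δt = +0.014927  |  p_2 = 0.635073
  3  |  dp/dt·Δt = +0.013687  |  p_3 = 0.648761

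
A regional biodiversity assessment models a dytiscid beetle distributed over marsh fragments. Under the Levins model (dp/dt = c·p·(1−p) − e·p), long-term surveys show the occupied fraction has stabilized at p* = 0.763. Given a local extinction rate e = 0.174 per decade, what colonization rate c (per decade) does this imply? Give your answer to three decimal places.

At equilibrium c(1−p*) = e, so c = e/(1−p*).
c = 0.174/(1 − 0.763) = 0.174/0.2370 = 0.7342.

0.734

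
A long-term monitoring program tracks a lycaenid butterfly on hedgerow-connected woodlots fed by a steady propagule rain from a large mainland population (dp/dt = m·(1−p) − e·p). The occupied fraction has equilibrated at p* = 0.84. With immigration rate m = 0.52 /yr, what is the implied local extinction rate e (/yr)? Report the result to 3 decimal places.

At equilibrium m(1−p*) = e·p*, so e = m(1−p*)/p*.
e = 0.52 × 0.1600 / 0.84 = 0.0990.

0.099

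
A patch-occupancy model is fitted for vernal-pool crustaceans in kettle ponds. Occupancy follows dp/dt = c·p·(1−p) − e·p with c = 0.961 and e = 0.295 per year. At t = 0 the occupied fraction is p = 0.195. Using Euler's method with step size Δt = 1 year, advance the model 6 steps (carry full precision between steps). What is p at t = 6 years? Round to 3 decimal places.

0.679

Update rule: p ← p + [c·p·(1−p) − e·p]·Δt with Δt = 1.
step 1: Δp = +0.09333, p = 0.28833
step 2: Δp = +0.11214, p = 0.40046
step 3: Δp = +0.11259, p = 0.51306
step 4: Δp = +0.08873, p = 0.60179
step 5: Δp = +0.05276, p = 0.65456
step 6: Δp = +0.02420, p = 0.67876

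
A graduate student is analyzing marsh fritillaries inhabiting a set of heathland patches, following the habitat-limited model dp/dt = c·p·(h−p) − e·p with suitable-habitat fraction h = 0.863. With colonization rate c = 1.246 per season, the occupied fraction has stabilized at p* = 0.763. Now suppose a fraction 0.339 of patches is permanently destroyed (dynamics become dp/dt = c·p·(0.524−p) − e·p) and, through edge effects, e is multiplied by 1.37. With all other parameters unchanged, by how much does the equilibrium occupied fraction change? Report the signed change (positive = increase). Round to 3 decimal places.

-0.376

Balance c(h−p*) = e gives e = 1.246×(0.863 − 0.76300) = 0.12460.
New p* = 0.524 − e/c = 0.524 − 0.17070/1.24600 = 0.38700.
Δp* = 0.38700 − 0.76300 = -0.37600.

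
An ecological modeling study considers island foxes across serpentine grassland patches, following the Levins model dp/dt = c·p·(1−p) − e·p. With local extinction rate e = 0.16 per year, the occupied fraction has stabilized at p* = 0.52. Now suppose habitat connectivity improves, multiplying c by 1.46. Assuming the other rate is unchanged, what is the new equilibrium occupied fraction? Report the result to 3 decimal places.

Balance c(1−p*) = e gives c = e/(1 − 0.52000) = 0.16/0.48000 = 0.33333.
New p* = 1 − e/c = 1 − 0.16000/0.48666 = 0.67123.

0.671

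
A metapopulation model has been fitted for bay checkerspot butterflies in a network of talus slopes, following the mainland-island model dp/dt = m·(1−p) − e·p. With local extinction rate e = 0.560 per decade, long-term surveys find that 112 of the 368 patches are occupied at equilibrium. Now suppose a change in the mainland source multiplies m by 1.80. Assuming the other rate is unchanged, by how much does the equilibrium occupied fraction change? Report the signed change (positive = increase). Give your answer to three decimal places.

Observed p* = 112/368 = 0.30435.
Balance m(1−p*) = e·p* gives m = e·p*/(1−p*) = 0.560×0.30435/0.69565 = 0.24500.
New p* = m/(m+e) = 0.44100/(0.44100+0.56000) = 0.44056.
Δp* = 0.44056 − 0.30435 = +0.13621.

0.136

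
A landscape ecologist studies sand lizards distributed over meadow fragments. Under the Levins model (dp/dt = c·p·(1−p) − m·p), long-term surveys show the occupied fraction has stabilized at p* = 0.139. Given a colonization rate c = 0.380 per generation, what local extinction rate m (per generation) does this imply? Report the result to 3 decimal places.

0.327

At equilibrium c(1−p*) = m.
m = 0.380 × (1 − 0.139) = 0.380 × 0.8610 = 0.3272.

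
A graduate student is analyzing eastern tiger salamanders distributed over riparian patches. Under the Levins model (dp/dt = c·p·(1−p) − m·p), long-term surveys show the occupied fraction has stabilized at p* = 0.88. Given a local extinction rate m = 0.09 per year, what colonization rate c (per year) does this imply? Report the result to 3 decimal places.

At equilibrium c(1−p*) = m, so c = m/(1−p*).
c = 0.09/(1 − 0.88) = 0.09/0.1200 = 0.7500.

0.750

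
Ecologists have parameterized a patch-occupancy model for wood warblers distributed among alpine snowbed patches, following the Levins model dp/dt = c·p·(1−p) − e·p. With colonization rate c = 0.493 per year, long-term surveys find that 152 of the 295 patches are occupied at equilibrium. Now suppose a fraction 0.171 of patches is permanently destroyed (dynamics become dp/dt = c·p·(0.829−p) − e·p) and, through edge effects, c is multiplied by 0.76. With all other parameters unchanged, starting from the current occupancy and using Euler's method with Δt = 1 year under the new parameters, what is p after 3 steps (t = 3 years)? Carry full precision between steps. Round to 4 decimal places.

Observed p* = 152/295 = 0.51525.
Balance c(1−p*) = e gives e = 0.493×(1 − 0.51525) = 0.23898.
Starting from p₀ = 0.51525; update p ← p + (dp/dt)·Δt with the new parameters.
t = 1: p = 0.51525 + (-0.06256) = 0.45269
t = 2: p = 0.45269 + (-0.04436) = 0.40833
t = 3: p = 0.40833 + (-0.03322) = 0.37511

0.3751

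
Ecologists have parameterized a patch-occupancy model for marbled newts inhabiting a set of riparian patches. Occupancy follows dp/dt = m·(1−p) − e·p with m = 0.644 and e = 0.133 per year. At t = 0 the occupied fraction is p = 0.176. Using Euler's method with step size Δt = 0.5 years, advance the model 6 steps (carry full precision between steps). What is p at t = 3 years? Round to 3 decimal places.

0.795

Update rule: p ← p + [m·(1−p) − e·p]·Δt with Δt = 0.5.
t = 0.5: p = 0.17600 + (+0.25362) = 0.42962
t = 1: p = 0.42962 + (+0.15509) = 0.58472
t = 1.5: p = 0.58472 + (+0.09484) = 0.67955
t = 2: p = 0.67955 + (+0.05799) = 0.73755
t = 2.5: p = 0.73755 + (+0.03546) = 0.77301
t = 3: p = 0.77301 + (+0.02169) = 0.79470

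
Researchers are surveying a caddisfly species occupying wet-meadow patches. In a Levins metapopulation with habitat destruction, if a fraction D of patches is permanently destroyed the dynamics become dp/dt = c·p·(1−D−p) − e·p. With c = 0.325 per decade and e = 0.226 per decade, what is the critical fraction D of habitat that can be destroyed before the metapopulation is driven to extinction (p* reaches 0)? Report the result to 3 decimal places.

The nontrivial equilibrium is p* = (1−D) − e/c; extinction occurs when this hits zero.
So D_crit = 1 − e/c = 1 − 0.226/0.325 = 1 − 0.6954 = 0.3046.
Note this equals the original equilibrium occupancy — the Levins extinction-debt result.

0.305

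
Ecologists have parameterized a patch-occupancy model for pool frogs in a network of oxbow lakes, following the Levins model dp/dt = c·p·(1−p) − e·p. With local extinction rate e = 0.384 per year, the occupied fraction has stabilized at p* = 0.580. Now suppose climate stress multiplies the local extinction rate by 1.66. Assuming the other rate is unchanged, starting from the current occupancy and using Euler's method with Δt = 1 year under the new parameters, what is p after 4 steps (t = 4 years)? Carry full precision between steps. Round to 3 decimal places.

Balance c(1−p*) = e gives c = e/(1 − 0.58000) = 0.384/0.42000 = 0.91429.
Starting from p₀ = 0.58000; update p ← p + (dp/dt)·Δt with the new parameters.
  1  |  dp/dt·Δt = -0.146995  |  p_1 = 0.433005
  2  |  dp/dt·Δt = -0.051547  |  p_2 = 0.381458
  3  |  dp/dt·Δt = -0.027433  |  p_3 = 0.354025
  4  |  dp/dt·Δt = -0.016581  |  p_4 = 0.337445

0.337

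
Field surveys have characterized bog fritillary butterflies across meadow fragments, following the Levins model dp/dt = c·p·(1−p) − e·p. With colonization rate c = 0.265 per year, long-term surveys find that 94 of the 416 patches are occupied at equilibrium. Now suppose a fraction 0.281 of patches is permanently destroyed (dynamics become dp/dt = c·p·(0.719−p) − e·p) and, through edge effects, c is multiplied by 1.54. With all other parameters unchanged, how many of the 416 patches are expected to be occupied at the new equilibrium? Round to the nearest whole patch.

90

Observed p* = 94/416 = 0.22596.
Balance c(1−p*) = e gives e = 0.265×(1 − 0.22596) = 0.20512.
New p* = 0.719 − e/c = 0.719 − 0.20512/0.40810 = 0.21638.
Expected occupied = 416 × 0.21638 = 90.01 ≈ 90.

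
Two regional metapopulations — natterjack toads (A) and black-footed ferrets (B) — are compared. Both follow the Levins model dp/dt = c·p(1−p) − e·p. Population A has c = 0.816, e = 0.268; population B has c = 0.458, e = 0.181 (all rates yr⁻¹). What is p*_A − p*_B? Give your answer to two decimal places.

0.07

A: p*_A = 1 − 0.268/0.816 = 0.6716.
B: p*_B = 1 − 0.181/0.458 = 0.6048.
p*_A − p*_B = 0.6716 − 0.6048 = 0.0668.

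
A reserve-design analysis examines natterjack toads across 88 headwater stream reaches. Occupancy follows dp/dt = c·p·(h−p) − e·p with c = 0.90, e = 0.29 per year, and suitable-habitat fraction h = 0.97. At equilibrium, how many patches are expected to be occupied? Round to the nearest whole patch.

p* = h − e/c = 0.97 − 0.3222 = 0.6478.
Expected occupied patches = N × p* = 88 × 0.6478 = 57.00 ≈ 57.

57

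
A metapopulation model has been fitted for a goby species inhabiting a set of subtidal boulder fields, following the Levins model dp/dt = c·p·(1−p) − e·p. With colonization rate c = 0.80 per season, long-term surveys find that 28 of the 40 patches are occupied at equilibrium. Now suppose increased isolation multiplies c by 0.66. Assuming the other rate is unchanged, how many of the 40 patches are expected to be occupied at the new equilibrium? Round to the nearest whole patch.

22

Observed p* = 28/40 = 0.70000.
Balance c(1−p*) = e gives e = 0.80×(1 − 0.70000) = 0.24000.
New p* = 1 − e/c = 1 − 0.24000/0.52800 = 0.54545.
Expected occupied = 40 × 0.54545 = 21.82 ≈ 22.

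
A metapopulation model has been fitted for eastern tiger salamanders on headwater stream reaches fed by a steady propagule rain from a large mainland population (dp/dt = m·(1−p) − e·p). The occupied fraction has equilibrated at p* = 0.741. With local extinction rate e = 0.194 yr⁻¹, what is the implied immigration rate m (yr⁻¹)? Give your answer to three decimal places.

At equilibrium m(1−p*) = e·p*, so m = e·p*/(1−p*).
m = 0.194 × 0.741 / 0.2590 = 0.1438/0.2590 = 0.5550.

0.555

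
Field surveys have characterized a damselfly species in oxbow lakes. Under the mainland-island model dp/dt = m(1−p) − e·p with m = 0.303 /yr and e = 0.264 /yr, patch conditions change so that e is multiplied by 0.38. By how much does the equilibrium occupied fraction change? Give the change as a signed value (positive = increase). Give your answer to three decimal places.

Before: p* = 0.303/(0.303+0.264) = 0.5344.
After: m = 0.303, e = 0.10032; p* = 0.303/0.4033 = 0.7513.
Δp* = 0.7513 − 0.5344 = +0.2169.

0.217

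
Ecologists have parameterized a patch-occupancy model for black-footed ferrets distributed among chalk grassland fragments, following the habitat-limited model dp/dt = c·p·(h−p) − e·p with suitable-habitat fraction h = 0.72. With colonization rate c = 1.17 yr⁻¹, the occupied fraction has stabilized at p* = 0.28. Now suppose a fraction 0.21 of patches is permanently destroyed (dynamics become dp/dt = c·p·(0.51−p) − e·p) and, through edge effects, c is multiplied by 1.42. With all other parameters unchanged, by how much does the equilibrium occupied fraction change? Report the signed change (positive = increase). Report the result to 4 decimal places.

Balance c(h−p*) = e gives e = 1.17×(0.72 − 0.28000) = 0.51480.
New p* = 0.51 − e/c = 0.51 − 0.51480/1.66140 = 0.20014.
Δp* = 0.20014 − 0.28000 = -0.07986.

-0.0799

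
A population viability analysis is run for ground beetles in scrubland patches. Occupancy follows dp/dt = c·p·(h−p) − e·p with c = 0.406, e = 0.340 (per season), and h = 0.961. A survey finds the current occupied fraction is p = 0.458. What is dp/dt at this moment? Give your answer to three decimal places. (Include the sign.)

-0.062

Colonization term: c·p·(h−p) = 0.406×0.458×0.5030 = 0.09353.
Extinction term: e·p = 0.15572.
dp/dt = 0.09353 − 0.15572 = -0.06219.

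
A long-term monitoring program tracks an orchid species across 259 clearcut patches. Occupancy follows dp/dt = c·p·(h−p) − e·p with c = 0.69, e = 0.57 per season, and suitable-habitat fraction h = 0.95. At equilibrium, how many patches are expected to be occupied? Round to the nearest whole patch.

p* = h − e/c = 0.95 − 0.8261 = 0.1239.
Expected occupied patches = N × p* = 259 × 0.1239 = 32.09 ≈ 32.

32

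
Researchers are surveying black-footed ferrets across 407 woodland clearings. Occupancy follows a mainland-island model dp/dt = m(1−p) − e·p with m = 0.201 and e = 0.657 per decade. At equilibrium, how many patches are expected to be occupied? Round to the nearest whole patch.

95

p* = m/(m+e) = 0.201/0.8580 = 0.2343.
Expected occupied patches = N × p* = 407 × 0.2343 = 95.35 ≈ 95.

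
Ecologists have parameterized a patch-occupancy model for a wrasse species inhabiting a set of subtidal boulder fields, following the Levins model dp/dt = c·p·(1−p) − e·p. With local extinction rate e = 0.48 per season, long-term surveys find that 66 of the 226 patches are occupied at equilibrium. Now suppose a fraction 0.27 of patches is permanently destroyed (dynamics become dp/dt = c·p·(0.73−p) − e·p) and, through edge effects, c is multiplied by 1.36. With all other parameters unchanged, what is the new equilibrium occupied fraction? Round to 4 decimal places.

Observed p* = 66/226 = 0.29204.
Balance c(1−p*) = e gives c = e/(1 − 0.29204) = 0.48/0.70796 = 0.67800.
New p* = 0.73 − e/c = 0.73 − 0.48000/0.92208 = 0.20944.

0.2094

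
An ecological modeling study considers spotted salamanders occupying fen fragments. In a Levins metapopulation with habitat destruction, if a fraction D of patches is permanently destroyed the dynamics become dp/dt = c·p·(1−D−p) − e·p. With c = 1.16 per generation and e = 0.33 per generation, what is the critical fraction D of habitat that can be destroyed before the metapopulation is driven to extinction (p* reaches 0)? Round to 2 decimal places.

0.72

The nontrivial equilibrium is p* = (1−D) − e/c; extinction occurs when this hits zero.
So D_crit = 1 − e/c = 1 − 0.33/1.16 = 1 − 0.2845 = 0.7155.
This equals the undisturbed p*, a classic result of Lande's extension.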